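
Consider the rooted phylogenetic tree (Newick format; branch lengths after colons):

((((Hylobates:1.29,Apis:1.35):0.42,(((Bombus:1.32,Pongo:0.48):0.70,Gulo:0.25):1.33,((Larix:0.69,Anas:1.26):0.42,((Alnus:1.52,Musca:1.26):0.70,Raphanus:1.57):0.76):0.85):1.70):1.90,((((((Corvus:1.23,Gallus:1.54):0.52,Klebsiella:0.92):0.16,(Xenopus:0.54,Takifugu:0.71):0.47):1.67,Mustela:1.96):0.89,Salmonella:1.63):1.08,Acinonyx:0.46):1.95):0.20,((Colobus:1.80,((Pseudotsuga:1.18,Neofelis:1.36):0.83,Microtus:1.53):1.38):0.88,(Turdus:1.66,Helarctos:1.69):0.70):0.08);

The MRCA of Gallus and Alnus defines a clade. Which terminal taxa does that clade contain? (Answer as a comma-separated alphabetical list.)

Tracing Gallus: it sits inside (Corvus,Gallus).
Tracing Alnus: it sits inside (Alnus,Musca).
The smallest clade enclosing both is (((Hylobates,Apis),(((Bombus,Pongo),Gulo),((Larix,Anas),((Alnus,Musca),Raphanus)))),((((((Corvus,Gallus),Klebsiella),(Xenopus,Takifugu)),Mustela),Salmonella),Acinonyx)); the answer is its 18 terminal taxa in alphabetical order.

Acinonyx, Alnus, Anas, Apis, Bombus, Corvus, Gallus, Gulo, Hylobates, Klebsiella, Larix, Musca, Mustela, Pongo, Raphanus, Salmonella, Takifugu, Xenopus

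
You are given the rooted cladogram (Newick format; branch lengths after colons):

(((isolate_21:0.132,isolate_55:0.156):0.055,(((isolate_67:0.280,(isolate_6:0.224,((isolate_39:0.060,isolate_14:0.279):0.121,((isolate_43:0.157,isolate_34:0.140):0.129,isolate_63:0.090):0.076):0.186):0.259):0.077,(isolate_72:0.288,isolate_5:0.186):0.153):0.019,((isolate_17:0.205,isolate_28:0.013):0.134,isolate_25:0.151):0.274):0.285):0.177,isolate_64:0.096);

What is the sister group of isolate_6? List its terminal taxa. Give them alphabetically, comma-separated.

isolate_6 attaches to the tree at the node subtending (isolate_6,((isolate_39,isolate_14),((isolate_43,isolate_34),isolate_63))).
The other lineage descending from that same node — the sister group — is ((isolate_39,isolate_14),((isolate_43,isolate_34),isolate_63)); its 5 tips in alphabetical order are the answer.

isolate_14, isolate_34, isolate_39, isolate_43, isolate_63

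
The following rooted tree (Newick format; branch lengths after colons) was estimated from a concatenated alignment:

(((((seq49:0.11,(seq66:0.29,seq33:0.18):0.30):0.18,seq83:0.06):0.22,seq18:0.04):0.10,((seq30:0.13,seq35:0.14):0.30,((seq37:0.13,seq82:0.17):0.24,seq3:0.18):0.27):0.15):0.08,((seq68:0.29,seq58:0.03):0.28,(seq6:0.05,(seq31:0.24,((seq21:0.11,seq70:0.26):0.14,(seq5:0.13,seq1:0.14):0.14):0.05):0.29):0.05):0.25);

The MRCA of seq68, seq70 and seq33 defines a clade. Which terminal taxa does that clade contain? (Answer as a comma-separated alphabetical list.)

Tracing seq68: it sits inside (seq68,seq58).
Tracing seq70: it sits inside (seq21,seq70).
Tracing seq33: it sits inside (seq66,seq33).
The smallest clade enclosing all 3 is the whole tree (their MRCA is the root), so the answer is all 18 tips in alphabetical order.

seq1, seq18, seq21, seq3, seq30, seq31, seq33, seq35, seq37, seq49, seq5, seq58, seq6, seq66, seq68, seq70, seq82, seq83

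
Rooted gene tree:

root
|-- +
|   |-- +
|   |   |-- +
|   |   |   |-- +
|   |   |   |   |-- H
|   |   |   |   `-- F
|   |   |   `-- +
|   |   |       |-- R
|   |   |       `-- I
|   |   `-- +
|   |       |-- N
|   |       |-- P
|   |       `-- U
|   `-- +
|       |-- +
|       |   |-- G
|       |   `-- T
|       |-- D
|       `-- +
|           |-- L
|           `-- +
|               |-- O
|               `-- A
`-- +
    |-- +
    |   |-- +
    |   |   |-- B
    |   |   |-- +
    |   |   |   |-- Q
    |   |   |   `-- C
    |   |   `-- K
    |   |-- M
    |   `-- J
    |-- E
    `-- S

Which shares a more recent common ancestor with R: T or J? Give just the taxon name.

The MRCA of R and T subtends ((((H,F),(R,I)),(N,P,U)),((G,T),D,(L,(O,A)))) (13 taxa).
The MRCA of R and J is the root, subtending the entire tree (21 taxa).
The first is nested inside the second, so R shares a more recent common ancestor with T.

T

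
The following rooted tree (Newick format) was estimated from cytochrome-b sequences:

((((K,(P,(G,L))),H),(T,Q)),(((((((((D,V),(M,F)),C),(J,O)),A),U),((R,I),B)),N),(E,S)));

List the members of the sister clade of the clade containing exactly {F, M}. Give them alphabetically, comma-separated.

D, V

The clade containing exactly {F, M} attaches to the tree at the node subtending ((D,V),(M,F)).
The other lineage descending from that same node — the sister group — is (D,V); its 2 tips in alphabetical order are the answer.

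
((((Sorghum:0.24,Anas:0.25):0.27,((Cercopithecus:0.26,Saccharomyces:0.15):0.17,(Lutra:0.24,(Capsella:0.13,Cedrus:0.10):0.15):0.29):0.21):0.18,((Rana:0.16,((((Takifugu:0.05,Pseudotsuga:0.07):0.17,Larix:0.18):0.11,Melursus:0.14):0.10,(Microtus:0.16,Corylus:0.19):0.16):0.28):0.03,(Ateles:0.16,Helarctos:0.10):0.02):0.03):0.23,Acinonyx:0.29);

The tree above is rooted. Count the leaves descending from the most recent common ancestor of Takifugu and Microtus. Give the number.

6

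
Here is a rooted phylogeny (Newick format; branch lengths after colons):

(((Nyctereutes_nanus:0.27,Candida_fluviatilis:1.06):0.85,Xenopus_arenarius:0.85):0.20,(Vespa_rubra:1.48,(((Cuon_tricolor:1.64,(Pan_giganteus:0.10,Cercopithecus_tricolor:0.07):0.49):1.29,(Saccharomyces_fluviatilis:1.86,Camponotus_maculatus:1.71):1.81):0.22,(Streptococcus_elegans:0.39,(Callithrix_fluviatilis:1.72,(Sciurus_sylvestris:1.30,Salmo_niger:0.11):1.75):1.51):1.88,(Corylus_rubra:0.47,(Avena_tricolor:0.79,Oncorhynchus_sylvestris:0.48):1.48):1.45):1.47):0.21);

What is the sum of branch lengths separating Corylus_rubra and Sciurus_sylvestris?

The path runs Corylus_rubra → … → MRCA → … → Sciurus_sylvestris; the MRCA is the node subtending (((Cuon_tricolor,(Pan_giganteus,Cercopithecus_tricolor)),(Saccharomyces_fluviatilis,Camponotus_maculatus)),(Streptococcus_elegans,(Callithrix_fluviatilis,(Sciurus_sylvestris,Salmo_niger))),(Corylus_rubra,(Avena_tricolor,Oncorhynchus_sylvestris))).
Branch lengths along that path: 0.47 + 1.45 + 1.88 + 1.51 + 1.75 + 1.30 = 8.36.

8.36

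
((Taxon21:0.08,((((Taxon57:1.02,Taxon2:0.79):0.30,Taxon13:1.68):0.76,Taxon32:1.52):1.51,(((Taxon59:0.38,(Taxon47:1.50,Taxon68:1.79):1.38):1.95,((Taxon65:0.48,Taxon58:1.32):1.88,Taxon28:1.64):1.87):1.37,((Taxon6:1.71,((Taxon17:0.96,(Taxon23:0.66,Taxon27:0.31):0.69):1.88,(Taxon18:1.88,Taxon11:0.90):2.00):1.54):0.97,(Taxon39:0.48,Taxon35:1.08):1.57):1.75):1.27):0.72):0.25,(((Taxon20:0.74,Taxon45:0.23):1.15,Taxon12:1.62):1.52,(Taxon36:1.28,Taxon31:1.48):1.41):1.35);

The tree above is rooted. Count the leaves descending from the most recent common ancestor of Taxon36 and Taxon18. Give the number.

24

The MRCA of Taxon36 and Taxon18 is the root, so the clade is the entire tree.
That clade contains 24 terminal taxa: Taxon11, Taxon12, Taxon13, Taxon17, Taxon18, Taxon2, Taxon20, Taxon21, Taxon23, Taxon27, Taxon28, Taxon31, Taxon32, Taxon35, Taxon36, Taxon39, Taxon45, Taxon47, Taxon57, Taxon58, Taxon59, Taxon6, Taxon65, Taxon68.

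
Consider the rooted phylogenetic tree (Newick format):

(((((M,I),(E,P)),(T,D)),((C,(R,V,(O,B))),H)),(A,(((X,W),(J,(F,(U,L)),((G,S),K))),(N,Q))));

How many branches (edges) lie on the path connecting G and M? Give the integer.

The MRCA of G and M is the root of the tree.
From G up to that node: 7 branches. From M up to the same node: 5 branches. Total: 7 + 5 = 12.

12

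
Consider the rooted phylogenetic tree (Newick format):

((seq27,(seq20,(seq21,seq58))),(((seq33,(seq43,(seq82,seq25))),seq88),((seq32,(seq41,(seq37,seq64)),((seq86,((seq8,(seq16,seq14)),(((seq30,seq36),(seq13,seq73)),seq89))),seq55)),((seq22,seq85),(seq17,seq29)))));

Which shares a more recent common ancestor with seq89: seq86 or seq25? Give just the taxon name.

seq86

The MRCA of seq89 and seq86 subtends (seq86,((seq8,(seq16,seq14)),(((seq30,seq36),(seq13,seq73)),seq89))) (9 taxa).
The MRCA of seq89 and seq25 subtends (((seq33,(seq43,(seq82,seq25))),seq88),((seq32,(seq41,(seq37,seq64)),((seq86,((seq8,(seq16,seq14)),(((seq30,seq36),(seq13,seq73)),seq89))),seq55)),((seq22,seq85),(seq17,seq29)))) (23 taxa).
The first is nested inside the second, so seq89 shares a more recent common ancestor with seq86.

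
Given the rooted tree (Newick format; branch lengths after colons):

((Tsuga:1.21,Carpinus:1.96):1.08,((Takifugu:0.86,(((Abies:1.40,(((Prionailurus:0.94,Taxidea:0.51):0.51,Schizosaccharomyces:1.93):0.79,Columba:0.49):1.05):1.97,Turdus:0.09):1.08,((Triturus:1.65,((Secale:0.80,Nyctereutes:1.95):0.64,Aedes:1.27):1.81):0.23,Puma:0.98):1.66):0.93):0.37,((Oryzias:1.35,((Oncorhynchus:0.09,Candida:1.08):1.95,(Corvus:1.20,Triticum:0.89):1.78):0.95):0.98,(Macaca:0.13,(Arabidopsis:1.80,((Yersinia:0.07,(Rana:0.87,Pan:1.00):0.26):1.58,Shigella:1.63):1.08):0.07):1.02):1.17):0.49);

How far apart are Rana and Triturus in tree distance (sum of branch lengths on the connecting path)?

The path runs Rana → … → MRCA → … → Triturus; the MRCA is the node subtending ((Takifugu,(((Abies,(((Prionailurus,Taxidea),Schizosaccharomyces),Columba)),Turdus),((Triturus,((Secale,Nyctereutes),Aedes)),Puma))),((Oryzias,((Oncorhynchus,Candida),(Corvus,Triticum))),(Macaca,(Arabidopsis,((Yersinia,(Rana,Pan)),Shigella))))).
Branch lengths along that path: 0.87 + 0.26 + 1.58 + 1.08 + 0.07 + 1.02 + 1.17 + 0.37 + 0.93 + 1.66 + 0.23 + 1.65 = 10.89.

10.89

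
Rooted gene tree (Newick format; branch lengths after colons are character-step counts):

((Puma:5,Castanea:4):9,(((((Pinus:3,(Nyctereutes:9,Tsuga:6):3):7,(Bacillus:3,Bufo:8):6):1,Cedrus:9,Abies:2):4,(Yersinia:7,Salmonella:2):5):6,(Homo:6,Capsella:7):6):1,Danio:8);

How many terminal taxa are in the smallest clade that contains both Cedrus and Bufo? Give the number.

7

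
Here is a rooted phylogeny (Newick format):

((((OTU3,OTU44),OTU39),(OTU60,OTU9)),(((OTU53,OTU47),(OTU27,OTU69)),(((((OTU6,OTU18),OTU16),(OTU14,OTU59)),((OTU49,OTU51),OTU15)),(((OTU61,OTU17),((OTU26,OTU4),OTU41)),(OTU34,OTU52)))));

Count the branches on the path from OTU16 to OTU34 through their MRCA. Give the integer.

The MRCA of OTU16 and OTU34 is the node subtending (((((OTU6,OTU18),OTU16),(OTU14,OTU59)),((OTU49,OTU51),OTU15)),(((OTU61,OTU17),((OTU26,OTU4),OTU41)),(OTU34,OTU52))).
From OTU16 up to that node: 4 branches. From OTU34 up to the same node: 3 branches. Total: 4 + 3 = 7.

7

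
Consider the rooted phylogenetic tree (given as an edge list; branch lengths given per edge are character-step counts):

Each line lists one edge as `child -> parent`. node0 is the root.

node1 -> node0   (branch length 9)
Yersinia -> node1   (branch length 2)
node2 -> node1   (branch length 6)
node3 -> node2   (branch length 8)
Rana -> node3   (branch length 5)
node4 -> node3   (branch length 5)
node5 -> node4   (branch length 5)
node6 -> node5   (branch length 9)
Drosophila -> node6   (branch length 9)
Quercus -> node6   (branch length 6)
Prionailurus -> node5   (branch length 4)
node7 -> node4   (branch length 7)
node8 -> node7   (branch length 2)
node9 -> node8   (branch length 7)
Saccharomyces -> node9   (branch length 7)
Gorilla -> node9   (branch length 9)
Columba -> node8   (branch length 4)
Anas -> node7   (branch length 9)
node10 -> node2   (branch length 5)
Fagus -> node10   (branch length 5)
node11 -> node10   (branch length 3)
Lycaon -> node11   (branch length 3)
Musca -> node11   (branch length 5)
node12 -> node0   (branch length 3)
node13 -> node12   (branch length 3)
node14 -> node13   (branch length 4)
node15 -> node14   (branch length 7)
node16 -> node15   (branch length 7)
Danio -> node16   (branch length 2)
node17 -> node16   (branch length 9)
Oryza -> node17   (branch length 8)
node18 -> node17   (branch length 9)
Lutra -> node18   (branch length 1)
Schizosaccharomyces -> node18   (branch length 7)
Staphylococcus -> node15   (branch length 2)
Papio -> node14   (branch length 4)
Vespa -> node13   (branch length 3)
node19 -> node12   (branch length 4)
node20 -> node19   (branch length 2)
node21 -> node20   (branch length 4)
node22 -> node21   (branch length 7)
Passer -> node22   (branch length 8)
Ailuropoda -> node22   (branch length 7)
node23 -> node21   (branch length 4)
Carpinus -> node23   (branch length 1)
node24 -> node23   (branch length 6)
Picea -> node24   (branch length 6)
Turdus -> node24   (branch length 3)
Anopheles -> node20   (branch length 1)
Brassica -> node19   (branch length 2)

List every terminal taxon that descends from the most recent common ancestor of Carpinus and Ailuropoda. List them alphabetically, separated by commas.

Ailuropoda, Carpinus, Passer, Picea, Turdus

Tracing Carpinus: it sits inside (Carpinus,(Picea,Turdus)).
Tracing Ailuropoda: it sits inside (Passer,Ailuropoda).
The smallest clade enclosing both is ((Passer,Ailuropoda),(Carpinus,(Picea,Turdus))); the answer is its 5 terminal taxa in alphabetical order.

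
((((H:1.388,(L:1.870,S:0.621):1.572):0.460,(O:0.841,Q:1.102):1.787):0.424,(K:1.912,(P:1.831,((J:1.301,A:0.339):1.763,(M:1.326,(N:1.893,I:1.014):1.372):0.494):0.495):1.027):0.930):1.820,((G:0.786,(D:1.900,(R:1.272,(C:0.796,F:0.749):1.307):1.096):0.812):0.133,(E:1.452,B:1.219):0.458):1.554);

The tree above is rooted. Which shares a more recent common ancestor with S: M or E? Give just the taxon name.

M

The MRCA of S and M subtends (((H,(L,S)),(O,Q)),(K,(P,((J,A),(M,(N,I)))))) (12 taxa).
The MRCA of S and E is the root, subtending the entire tree (19 taxa).
The first is nested inside the second, so S shares a more recent common ancestor with M.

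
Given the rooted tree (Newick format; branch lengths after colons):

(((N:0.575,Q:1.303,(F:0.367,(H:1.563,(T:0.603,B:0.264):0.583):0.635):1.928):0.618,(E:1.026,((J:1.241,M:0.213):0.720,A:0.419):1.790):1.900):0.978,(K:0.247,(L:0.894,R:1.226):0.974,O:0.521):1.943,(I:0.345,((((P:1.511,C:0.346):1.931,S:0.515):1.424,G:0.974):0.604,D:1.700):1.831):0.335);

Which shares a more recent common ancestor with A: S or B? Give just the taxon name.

B

The MRCA of A and B subtends ((N,Q,(F,(H,(T,B)))),(E,((J,M),A))) (10 taxa).
The MRCA of A and S is the root, subtending the entire tree (20 taxa).
The first is nested inside the second, so A shares a more recent common ancestor with B.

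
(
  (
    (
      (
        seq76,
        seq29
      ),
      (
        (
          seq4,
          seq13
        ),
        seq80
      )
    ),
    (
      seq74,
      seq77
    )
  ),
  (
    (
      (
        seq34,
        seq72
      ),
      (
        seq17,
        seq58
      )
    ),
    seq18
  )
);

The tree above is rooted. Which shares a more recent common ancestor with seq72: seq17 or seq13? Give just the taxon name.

seq17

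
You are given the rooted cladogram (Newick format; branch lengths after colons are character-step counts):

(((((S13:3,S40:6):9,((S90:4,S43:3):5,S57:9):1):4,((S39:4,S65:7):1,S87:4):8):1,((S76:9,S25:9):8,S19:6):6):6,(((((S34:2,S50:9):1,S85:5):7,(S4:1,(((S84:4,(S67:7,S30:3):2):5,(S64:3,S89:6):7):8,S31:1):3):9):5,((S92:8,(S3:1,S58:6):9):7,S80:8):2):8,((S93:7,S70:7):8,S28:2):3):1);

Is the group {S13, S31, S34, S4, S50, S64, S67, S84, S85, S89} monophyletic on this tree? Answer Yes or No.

No

The MRCA of the listed taxa is the root, so the smallest clade containing them is the whole tree.
That clade also contains S19, S25, S28, S3, S30, S39, S40, S43, S57, S58, S65, S70, S76, S80, S87, S90, S92, S93, which are not in the proposed group, so the group is not monophyletic.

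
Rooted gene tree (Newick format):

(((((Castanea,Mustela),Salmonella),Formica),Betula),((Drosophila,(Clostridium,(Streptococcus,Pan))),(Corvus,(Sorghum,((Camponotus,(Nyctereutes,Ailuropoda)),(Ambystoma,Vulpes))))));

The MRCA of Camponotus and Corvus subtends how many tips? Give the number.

7

The MRCA of Camponotus and Corvus is the node subtending (Corvus,(Sorghum,((Camponotus,(Nyctereutes,Ailuropoda)),(Ambystoma,Vulpes)))).
That clade contains 7 terminal taxa: Ailuropoda, Ambystoma, Camponotus, Corvus, Nyctereutes, Sorghum, Vulpes.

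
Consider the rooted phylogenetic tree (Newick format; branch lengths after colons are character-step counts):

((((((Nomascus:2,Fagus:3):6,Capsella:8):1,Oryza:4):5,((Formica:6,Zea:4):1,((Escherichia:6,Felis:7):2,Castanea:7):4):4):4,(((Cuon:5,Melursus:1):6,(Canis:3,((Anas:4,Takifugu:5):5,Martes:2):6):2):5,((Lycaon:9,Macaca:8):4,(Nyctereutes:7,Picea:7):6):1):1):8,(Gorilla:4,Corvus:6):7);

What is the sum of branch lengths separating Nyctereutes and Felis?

36

The path runs Nyctereutes → … → MRCA → … → Felis; the MRCA is the node subtending (((((Nomascus,Fagus),Capsella),Oryza),((Formica,Zea),((Escherichia,Felis),Castanea))),(((Cuon,Melursus),(Canis,((Anas,Takifugu),Martes))),((Lycaon,Macaca),(Nyctereutes,Picea)))).
Branch lengths along that path: 7 + 6 + 1 + 1 + 4 + 4 + 4 + 2 + 7 = 36.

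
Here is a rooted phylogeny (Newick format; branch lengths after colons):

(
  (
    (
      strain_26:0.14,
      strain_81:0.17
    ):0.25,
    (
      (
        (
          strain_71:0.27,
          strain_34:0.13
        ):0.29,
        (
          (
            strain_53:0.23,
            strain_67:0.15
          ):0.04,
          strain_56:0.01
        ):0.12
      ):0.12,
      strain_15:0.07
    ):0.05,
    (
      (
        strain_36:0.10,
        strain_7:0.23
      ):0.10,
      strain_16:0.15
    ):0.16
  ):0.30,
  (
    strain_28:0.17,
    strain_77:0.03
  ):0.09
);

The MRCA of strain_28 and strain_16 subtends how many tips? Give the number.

13

The MRCA of strain_28 and strain_16 is the root, so the clade is the entire tree.
That clade contains 13 terminal taxa: strain_15, strain_16, strain_26, strain_28, strain_34, strain_36, strain_53, strain_56, strain_67, strain_7, strain_71, strain_77, strain_81.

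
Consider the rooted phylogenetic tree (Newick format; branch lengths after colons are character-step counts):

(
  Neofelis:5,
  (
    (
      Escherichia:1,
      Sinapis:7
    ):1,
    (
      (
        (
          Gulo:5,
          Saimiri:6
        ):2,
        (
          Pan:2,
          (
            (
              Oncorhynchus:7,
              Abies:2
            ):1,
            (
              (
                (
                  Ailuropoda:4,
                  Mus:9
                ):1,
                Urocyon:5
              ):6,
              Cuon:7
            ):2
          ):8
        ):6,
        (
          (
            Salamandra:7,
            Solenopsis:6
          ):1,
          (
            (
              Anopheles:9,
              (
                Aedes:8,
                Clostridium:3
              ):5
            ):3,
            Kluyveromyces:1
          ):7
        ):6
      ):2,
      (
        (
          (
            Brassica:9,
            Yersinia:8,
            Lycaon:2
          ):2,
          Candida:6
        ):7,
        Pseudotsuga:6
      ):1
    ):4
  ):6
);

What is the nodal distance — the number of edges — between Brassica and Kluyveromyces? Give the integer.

8

The MRCA of Brassica and Kluyveromyces is the node subtending (((Gulo,Saimiri),(Pan,((Oncorhynchus,Abies),(((Ailuropoda,Mus),Urocyon),Cuon))),((Salamandra,Solenopsis),((Anopheles,(Aedes,Clostridium)),Kluyveromyces))),(((Brassica,Yersinia,Lycaon),Candida),Pseudotsuga)).
From Brassica up to that node: 4 branches. From Kluyveromyces up to the same node: 4 branches. Total: 4 + 4 = 8.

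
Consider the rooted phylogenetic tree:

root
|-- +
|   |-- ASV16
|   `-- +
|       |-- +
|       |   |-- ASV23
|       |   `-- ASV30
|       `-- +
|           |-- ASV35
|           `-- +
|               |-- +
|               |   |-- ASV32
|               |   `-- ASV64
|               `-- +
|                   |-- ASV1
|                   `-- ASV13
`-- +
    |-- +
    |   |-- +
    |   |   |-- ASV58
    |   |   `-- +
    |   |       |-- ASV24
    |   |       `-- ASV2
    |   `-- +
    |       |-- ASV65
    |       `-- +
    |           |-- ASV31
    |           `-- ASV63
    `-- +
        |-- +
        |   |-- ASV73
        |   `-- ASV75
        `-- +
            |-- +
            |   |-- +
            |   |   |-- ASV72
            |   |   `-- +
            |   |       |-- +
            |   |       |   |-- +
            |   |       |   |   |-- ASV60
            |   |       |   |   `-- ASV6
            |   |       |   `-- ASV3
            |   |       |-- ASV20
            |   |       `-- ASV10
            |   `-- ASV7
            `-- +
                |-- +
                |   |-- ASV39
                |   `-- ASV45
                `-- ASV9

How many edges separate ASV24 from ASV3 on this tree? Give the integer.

11

The MRCA of ASV24 and ASV3 is the node subtending (((ASV58,(ASV24,ASV2)),(ASV65,(ASV31,ASV63))),((ASV73,ASV75),(((ASV72,(((ASV60,ASV6),ASV3),ASV20,ASV10)),ASV7),((ASV39,ASV45),ASV9)))).
From ASV24 up to that node: 4 branches. From ASV3 up to the same node: 7 branches. Total: 4 + 7 = 11.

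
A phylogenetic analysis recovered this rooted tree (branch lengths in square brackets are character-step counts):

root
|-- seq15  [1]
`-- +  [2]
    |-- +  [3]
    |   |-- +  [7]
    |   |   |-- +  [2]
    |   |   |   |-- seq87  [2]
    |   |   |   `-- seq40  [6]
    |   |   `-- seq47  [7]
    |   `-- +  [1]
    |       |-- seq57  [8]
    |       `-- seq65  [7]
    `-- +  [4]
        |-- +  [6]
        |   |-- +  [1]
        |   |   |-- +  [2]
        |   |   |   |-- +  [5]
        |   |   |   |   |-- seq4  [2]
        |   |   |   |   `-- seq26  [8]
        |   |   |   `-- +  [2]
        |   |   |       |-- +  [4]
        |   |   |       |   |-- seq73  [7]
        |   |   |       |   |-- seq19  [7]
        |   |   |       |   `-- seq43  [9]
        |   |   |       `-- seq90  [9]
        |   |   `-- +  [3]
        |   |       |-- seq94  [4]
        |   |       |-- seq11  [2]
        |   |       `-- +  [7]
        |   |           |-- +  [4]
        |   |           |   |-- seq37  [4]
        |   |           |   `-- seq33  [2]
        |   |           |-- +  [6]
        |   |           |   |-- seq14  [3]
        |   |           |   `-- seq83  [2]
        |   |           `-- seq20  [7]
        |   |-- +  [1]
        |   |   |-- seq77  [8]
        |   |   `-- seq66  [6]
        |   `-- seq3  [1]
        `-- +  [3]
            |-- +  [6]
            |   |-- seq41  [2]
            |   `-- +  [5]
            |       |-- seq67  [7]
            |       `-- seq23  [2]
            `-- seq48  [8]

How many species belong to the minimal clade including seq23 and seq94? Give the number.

20

The MRCA of seq23 and seq94 is the node subtending (((((seq4,seq26),((seq73,seq19,seq43),seq90)),(seq94,seq11,((seq37,seq33),(seq14,seq83),seq20))),(seq77,seq66),seq3),((seq41,(seq67,seq23)),seq48)).
That clade contains 20 terminal taxa: seq11, seq14, seq19, seq20, seq23, seq26, seq3, seq33, seq37, seq4, seq41, seq43, seq48, seq66, seq67, seq73, seq77, seq83, seq90, seq94.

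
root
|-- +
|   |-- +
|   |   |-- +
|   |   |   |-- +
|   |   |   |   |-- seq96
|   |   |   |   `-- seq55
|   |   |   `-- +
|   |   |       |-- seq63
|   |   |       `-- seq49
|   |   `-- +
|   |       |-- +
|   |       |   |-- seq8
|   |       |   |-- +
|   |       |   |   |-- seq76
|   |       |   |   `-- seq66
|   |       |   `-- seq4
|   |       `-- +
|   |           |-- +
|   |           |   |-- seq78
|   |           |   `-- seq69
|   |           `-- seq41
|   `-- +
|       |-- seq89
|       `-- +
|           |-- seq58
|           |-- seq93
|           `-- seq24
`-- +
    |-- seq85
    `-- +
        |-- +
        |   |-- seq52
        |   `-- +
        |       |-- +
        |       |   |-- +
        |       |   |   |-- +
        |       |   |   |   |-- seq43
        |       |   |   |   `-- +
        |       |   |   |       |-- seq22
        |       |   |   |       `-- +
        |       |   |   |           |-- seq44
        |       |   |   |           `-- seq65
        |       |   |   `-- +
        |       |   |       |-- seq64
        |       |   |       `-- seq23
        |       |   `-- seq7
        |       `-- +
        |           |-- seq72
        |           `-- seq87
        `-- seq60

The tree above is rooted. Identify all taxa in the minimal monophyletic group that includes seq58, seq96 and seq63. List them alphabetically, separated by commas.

seq24, seq4, seq41, seq49, seq55, seq58, seq63, seq66, seq69, seq76, seq78, seq8, seq89, seq93, seq96

Tracing seq58: it sits inside (seq58,seq93,seq24).
Tracing seq96: it sits inside (seq96,seq55).
Tracing seq63: it sits inside (seq63,seq49).
The smallest clade enclosing all 3 is ((((seq96,seq55),(seq63,seq49)),((seq8,(seq76,seq66),seq4),((seq78,seq69),seq41))),(seq89,(seq58,seq93,seq24))); the answer is its 15 terminal taxa in alphabetical order.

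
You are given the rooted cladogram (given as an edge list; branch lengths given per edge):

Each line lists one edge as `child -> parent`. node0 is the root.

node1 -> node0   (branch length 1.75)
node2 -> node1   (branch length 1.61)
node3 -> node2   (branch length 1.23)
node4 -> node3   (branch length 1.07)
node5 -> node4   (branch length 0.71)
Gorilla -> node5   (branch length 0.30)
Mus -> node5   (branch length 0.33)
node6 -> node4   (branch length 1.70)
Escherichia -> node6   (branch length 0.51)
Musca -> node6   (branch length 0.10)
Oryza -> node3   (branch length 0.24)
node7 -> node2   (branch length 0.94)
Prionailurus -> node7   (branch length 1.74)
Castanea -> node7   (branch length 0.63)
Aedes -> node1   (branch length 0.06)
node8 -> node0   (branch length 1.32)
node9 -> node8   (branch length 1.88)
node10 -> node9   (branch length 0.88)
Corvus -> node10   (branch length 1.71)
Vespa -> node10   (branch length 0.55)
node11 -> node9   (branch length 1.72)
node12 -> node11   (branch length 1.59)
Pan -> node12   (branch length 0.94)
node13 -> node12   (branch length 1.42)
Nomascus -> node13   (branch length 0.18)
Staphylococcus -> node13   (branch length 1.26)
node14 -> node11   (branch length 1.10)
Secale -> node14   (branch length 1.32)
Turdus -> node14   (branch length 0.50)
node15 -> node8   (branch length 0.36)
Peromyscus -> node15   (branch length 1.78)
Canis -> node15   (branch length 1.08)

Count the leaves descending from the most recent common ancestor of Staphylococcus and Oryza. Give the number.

The MRCA of Staphylococcus and Oryza is the root, so the clade is the entire tree.
That clade contains 17 terminal taxa: Aedes, Canis, Castanea, Corvus, Escherichia, Gorilla, Mus, Musca, Nomascus, Oryza, Pan, Peromyscus, Prionailurus, Secale, Staphylococcus, Turdus, Vespa.

17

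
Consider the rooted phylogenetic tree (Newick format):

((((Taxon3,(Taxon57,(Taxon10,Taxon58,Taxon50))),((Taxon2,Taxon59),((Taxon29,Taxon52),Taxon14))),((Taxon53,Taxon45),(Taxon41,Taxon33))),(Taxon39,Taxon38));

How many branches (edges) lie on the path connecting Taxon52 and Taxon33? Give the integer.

The MRCA of Taxon52 and Taxon33 is the node subtending (((Taxon3,(Taxon57,(Taxon10,Taxon58,Taxon50))),((Taxon2,Taxon59),((Taxon29,Taxon52),Taxon14))),((Taxon53,Taxon45),(Taxon41,Taxon33))).
From Taxon52 up to that node: 5 branches. From Taxon33 up to the same node: 3 branches. Total: 5 + 3 = 8.

8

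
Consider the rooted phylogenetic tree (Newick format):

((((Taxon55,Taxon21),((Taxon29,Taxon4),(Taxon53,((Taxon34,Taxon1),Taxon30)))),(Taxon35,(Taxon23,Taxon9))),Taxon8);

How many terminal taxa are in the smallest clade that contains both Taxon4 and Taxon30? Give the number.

The MRCA of Taxon4 and Taxon30 is the node subtending ((Taxon29,Taxon4),(Taxon53,((Taxon34,Taxon1),Taxon30))).
That clade contains 6 terminal taxa: Taxon1, Taxon29, Taxon30, Taxon34, Taxon4, Taxon53.

6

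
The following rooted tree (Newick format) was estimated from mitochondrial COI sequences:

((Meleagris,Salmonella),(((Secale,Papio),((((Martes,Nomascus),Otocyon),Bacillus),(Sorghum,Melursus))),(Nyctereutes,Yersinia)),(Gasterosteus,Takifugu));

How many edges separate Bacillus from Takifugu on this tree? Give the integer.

7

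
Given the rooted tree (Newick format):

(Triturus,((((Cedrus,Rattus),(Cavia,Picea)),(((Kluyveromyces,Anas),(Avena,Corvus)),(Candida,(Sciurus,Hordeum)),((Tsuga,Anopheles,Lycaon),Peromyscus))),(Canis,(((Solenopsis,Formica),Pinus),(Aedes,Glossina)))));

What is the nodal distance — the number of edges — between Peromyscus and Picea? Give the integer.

The MRCA of Peromyscus and Picea is the node subtending (((Cedrus,Rattus),(Cavia,Picea)),(((Kluyveromyces,Anas),(Avena,Corvus)),(Candida,(Sciurus,Hordeum)),((Tsuga,Anopheles,Lycaon),Peromyscus))).
From Peromyscus up to that node: 3 branches. From Picea up to the same node: 3 branches. Total: 3 + 3 = 6.

6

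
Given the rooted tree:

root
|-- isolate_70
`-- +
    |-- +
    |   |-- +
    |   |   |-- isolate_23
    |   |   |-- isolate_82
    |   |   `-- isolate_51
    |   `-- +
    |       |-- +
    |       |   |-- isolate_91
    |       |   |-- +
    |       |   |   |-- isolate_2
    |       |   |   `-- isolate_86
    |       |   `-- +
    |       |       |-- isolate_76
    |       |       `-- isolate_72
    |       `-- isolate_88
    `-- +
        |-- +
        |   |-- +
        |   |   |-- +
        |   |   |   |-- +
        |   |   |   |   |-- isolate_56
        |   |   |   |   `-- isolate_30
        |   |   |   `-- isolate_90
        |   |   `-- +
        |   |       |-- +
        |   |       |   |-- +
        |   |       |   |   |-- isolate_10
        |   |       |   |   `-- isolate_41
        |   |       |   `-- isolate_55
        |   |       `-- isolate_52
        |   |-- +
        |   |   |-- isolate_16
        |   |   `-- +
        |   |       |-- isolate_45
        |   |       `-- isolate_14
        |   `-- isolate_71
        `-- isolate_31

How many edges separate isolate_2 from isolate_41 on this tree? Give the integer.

12

The MRCA of isolate_2 and isolate_41 is the node subtending (((isolate_23,isolate_82,isolate_51),((isolate_91,(isolate_2,isolate_86),(isolate_76,isolate_72)),isolate_88)),(((((isolate_56,isolate_30),isolate_90),(((isolate_10,isolate_41),isolate_55),isolate_52)),(isolate_16,(isolate_45,isolate_14)),isolate_71),isolate_31)).
From isolate_2 up to that node: 5 branches. From isolate_41 up to the same node: 7 branches. Total: 5 + 7 = 12.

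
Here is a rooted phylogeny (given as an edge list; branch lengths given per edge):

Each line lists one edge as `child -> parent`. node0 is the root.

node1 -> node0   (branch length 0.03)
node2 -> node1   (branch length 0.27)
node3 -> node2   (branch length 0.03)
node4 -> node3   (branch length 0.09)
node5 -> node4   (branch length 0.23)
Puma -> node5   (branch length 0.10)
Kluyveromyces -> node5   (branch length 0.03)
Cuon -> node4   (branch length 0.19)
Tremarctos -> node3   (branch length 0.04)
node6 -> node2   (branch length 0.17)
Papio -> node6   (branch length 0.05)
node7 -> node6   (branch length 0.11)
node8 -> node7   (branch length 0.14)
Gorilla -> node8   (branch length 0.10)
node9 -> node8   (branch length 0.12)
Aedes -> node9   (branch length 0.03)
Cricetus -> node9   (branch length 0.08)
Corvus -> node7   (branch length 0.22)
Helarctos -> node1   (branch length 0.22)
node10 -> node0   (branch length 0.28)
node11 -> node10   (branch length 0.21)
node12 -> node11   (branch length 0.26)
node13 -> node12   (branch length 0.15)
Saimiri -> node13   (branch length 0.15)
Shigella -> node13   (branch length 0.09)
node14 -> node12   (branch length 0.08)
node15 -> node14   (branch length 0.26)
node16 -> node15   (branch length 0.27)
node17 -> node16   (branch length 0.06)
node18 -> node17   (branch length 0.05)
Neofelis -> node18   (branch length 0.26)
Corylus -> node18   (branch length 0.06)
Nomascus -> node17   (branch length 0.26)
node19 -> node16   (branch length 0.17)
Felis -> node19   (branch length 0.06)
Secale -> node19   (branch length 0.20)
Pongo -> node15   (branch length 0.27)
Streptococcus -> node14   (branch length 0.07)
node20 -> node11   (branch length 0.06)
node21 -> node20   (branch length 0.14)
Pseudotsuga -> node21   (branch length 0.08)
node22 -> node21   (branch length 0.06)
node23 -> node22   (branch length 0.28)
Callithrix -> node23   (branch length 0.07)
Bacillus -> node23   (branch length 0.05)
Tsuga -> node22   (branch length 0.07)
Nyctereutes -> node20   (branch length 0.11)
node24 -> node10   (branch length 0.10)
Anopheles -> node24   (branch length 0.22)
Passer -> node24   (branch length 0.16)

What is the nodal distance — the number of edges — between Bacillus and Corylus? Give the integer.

12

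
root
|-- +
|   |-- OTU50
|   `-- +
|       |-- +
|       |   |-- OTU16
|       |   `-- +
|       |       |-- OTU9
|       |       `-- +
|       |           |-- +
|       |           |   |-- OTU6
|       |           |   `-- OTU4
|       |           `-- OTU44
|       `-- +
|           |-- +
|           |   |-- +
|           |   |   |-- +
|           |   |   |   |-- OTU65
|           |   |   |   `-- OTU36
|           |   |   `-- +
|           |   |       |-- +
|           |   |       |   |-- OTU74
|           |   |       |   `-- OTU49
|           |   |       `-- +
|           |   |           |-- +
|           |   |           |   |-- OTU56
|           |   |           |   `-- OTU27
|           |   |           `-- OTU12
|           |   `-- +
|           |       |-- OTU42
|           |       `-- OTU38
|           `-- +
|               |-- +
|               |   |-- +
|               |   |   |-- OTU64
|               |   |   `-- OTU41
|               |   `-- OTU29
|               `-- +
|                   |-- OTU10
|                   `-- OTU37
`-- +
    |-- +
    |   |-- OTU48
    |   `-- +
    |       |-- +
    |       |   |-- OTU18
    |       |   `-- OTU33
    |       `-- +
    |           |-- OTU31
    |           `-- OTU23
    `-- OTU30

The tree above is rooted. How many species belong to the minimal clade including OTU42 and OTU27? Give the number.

The MRCA of OTU42 and OTU27 is the node subtending (((OTU65,OTU36),((OTU74,OTU49),((OTU56,OTU27),OTU12))),(OTU42,OTU38)).
That clade contains 9 terminal taxa: OTU12, OTU27, OTU36, OTU38, OTU42, OTU49, OTU56, OTU65, OTU74.

9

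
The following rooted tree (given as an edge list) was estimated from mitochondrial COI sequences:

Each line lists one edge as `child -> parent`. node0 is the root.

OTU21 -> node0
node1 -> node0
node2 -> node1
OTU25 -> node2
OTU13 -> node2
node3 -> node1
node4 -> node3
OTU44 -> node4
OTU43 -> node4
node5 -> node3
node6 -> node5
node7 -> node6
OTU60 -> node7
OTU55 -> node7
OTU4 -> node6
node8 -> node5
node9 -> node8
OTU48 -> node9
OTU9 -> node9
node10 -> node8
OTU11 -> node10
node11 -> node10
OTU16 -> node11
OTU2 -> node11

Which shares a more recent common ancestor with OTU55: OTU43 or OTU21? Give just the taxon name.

The MRCA of OTU55 and OTU43 subtends ((OTU44,OTU43),(((OTU60,OTU55),OTU4),((OTU48,OTU9),(OTU11,(OTU16,OTU2))))) (10 taxa).
The MRCA of OTU55 and OTU21 is the root, subtending the entire tree (13 taxa).
The first is nested inside the second, so OTU55 shares a more recent common ancestor with OTU43.

OTU43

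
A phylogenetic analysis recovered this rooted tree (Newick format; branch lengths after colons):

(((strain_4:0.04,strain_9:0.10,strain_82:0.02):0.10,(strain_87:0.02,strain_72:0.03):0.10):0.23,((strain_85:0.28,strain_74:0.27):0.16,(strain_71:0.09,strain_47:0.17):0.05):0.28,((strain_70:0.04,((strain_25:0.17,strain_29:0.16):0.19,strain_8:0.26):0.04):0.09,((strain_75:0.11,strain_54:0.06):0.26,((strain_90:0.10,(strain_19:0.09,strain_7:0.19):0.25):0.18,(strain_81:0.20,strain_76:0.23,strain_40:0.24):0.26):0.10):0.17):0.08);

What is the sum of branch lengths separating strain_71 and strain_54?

0.99

The path runs strain_71 → … → MRCA → … → strain_54; the MRCA is the root of the tree.
Branch lengths along that path: 0.09 + 0.05 + 0.28 + 0.08 + 0.17 + 0.26 + 0.06 = 0.99.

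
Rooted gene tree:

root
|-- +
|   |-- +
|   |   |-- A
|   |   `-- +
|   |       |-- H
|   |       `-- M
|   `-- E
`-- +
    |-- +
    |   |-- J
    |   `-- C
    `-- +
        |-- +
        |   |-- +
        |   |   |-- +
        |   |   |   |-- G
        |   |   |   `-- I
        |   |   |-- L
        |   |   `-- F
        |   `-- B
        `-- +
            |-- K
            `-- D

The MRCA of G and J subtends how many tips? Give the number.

9

The MRCA of G and J is the node subtending ((J,C),((((G,I),L,F),B),(K,D))).
That clade contains 9 terminal taxa: B, C, D, F, G, I, J, K, L.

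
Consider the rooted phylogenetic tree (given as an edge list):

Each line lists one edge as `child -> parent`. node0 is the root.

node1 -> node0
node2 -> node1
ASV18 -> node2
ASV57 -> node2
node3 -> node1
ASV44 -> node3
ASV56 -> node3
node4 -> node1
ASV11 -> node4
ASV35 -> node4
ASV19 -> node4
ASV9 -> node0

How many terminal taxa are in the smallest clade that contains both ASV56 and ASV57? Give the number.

7

The MRCA of ASV56 and ASV57 is the node subtending ((ASV18,ASV57),(ASV44,ASV56),(ASV11,ASV35,ASV19)).
That clade contains 7 terminal taxa: ASV11, ASV18, ASV19, ASV35, ASV44, ASV56, ASV57.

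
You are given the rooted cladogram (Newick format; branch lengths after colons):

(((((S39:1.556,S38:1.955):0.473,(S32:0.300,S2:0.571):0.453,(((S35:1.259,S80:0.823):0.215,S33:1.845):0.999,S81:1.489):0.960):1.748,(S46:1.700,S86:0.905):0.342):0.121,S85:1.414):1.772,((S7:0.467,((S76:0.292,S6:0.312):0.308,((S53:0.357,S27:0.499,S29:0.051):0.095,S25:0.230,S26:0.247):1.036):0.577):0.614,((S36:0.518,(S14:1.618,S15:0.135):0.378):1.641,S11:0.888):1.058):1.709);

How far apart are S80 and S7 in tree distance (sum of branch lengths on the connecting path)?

The path runs S80 → … → MRCA → … → S7; the MRCA is the root of the tree.
Branch lengths along that path: 0.823 + 0.215 + 0.999 + 0.960 + 1.748 + 0.121 + 1.772 + 1.709 + 0.614 + 0.467 = 9.428.

9.428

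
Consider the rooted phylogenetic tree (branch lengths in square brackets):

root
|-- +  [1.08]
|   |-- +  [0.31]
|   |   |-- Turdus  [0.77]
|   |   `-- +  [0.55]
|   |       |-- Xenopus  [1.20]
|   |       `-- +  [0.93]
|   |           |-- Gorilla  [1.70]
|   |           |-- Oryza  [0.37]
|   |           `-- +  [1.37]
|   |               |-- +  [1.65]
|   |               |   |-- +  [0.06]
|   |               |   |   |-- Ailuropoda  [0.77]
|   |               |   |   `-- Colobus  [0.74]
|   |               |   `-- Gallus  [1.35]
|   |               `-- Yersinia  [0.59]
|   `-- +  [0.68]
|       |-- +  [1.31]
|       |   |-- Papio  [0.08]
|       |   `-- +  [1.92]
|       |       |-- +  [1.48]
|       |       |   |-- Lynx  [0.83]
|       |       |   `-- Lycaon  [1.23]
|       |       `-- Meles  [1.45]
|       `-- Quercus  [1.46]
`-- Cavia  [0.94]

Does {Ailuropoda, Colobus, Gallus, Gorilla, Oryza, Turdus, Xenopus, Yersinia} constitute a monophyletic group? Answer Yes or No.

Yes

The most recent common ancestor of these taxa subtends (Turdus,(Xenopus,(Gorilla,Oryza,(((Ailuropoda,Colobus),Gallus),Yersinia)))).
That clade has exactly 8 tips — every listed taxon and nothing else — so the group is monophyletic.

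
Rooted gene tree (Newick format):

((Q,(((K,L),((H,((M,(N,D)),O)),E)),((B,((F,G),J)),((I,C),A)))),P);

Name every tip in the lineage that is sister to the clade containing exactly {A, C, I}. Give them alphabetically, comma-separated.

B, F, G, J

The clade containing exactly {A, C, I} attaches to the tree at the node subtending ((B,((F,G),J)),((I,C),A)).
The other lineage descending from that same node — the sister group — is (B,((F,G),J)); its 4 tips in alphabetical order are the answer.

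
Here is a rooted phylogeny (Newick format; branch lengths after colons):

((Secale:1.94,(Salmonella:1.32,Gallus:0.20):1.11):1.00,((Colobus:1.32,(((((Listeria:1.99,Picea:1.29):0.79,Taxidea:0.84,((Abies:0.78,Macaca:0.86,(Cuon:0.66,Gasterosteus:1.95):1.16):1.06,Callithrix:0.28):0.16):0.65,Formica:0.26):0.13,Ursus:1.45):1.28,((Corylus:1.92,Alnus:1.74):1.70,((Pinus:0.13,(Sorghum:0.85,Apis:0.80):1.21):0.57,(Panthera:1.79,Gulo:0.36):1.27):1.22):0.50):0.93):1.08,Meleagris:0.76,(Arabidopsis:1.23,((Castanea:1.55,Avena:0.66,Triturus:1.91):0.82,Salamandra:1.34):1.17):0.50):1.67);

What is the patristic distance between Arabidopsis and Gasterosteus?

10.13

The path runs Arabidopsis → … → MRCA → … → Gasterosteus; the MRCA is the node subtending ((Colobus,(((((Listeria,Picea),Taxidea,((Abies,Macaca,(Cuon,Gasterosteus)),Callithrix)),Formica),Ursus),((Corylus,Alnus),((Pinus,(Sorghum,Apis)),(Panthera,Gulo))))),Meleagris,(Arabidopsis,((Castanea,Avena,Triturus),Salamandra))).
Branch lengths along that path: 1.23 + 0.50 + 1.08 + 0.93 + 1.28 + 0.13 + 0.65 + 0.16 + 1.06 + 1.16 + 1.95 = 10.13.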